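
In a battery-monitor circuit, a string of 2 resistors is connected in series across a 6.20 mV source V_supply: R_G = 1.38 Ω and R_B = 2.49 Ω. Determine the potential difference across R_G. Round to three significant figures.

ΣR = 1.38 + 2.49 = 3.870 Ω.
By the voltage-divider rule, V = 6.20 × 1.380/3.870 = 2.211 mV.

V ≈ 2.21 mV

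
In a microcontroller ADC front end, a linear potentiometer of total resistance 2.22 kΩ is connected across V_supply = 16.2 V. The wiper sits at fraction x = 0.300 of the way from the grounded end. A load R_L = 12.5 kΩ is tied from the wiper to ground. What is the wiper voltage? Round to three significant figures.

Split the track: R_lower = x·R_p = 0.6660 kΩ, R_upper = (1−x)·R_p = 1.554 kΩ.
Lower segment in parallel with the load: 0.6660 ‖ 12.5 = 0.6323 kΩ.
Loaded-divider output: V_out = 16.2 × 0.2892 = 4.685 V.
(Unloaded: V_out = x·V_supply = 4.86 V.)

V_out ≈ 4.69 V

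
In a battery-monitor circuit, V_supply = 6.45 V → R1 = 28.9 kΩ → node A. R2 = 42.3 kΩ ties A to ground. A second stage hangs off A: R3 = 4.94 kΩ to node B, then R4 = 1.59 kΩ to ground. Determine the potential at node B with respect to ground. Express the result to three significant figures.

V_B ≈ 0.257 V

Node A sees R2 in parallel with the series input of stage 2, R3 + R4 = 6.530 kΩ.
Effective lower resistance at A: R2 ‖ 6.530 = 5.657 kΩ.
V_A = 6.45 × 5.657/(28.9 + 5.657) = 1.056 V.
Stage 2 is unloaded, so V_B = V_A · R4/(R3+R4) = 1.056 × 1.59/6.530 = 0.2571 V.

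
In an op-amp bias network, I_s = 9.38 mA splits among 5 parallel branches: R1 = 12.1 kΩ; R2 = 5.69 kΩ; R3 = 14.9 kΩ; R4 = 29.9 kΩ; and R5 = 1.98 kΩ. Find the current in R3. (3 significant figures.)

ΣG = 1/12.1 + 1/5.69 + 1/14.9 + 1/29.9 + 1/1.98 = 0.8640.
R3 takes the fraction G_k/ΣG = 0.06711/0.8640 = 0.07768, so I = 9.38 × 0.07768 = 0.7286 mA.

I ≈ 0.729 mA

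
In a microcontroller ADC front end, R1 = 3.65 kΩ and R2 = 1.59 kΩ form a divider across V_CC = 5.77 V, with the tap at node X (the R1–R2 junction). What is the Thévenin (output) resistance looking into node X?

R_th ≈ 1.11 kΩ

Zeroing V_CC shorts the top of R1 to ground, so R_th = R1 ‖ R2 = 1.108 kΩ.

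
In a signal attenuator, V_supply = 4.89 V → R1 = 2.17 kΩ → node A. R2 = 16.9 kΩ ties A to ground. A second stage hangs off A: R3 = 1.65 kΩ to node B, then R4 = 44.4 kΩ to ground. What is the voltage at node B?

V_B ≈ 4.01 V

The second stage (R3 + R4 = 46.05 kΩ) loads node A in parallel with R2.
R2 ‖ (R3+R4) = 12.36 kΩ.
V_A = 4.89 × 12.36/(2.17 + 12.36) = 4.160 V.
Stage 2 is unloaded, so V_B = V_A · R4/(R3+R4) = 4.160 × 44.4/46.05 = 4.011 V.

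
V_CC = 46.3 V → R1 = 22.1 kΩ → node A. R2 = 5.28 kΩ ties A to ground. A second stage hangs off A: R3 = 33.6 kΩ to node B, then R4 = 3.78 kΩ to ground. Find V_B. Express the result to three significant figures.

The second stage (R3 + R4 = 37.38 kΩ) loads node A in parallel with R2.
R2 ‖ (R3+R4) = 4.626 kΩ.
V_A = 46.3 × 4.626/(22.1 + 4.626) = 8.015 V.
Stage 2 is unloaded, so V_B = V_A · R4/(R3+R4) = 8.015 × 3.78/37.38 = 0.8105 V.

V_B ≈ 0.810 V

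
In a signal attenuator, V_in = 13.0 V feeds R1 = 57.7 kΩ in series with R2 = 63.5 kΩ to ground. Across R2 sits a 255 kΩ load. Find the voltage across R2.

The load sits in parallel with R2, giving an effective lower resistance R2' = R2·R_L/(R2+R_L) = 50.84 kΩ.
Then V_out = V_in · R2'/(R1 + R2') = 13.0 × 50.84/108.5 = 6.089 V.

V_out ≈ 6.09 V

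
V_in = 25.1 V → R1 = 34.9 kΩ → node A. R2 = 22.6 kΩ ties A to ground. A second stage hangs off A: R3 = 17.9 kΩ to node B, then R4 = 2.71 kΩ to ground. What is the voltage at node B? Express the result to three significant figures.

Looking into the second stage from A: R3 + R4 = 20.61 kΩ appears in parallel with R2.
R2 ‖ (R3+R4) = 10.78 kΩ.
V_A = 25.1 × 10.78/(34.9 + 10.78) = 5.923 V.
Then the unloaded second divider: V_B = V_A × R4/(R3+R4) = 5.923 × 0.1315 = 0.7788 V.

V_B ≈ 0.779 V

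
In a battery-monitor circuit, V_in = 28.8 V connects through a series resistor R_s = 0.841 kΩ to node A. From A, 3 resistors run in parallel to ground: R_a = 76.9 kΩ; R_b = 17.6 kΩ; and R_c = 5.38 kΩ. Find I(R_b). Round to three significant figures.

Parallel bank: R_p = 1/(1/76.9 + 1/17.6 + 1/5.38) = 3.911 kΩ.
Node voltage V_A = V_in · R_p/(R_s + R_p) = 28.8 × 0.8230 = 23.70 V.
I(R_b) = V_A / R_b = 23.70/17.6 = 1.347 mA.

I ≈ 1.35 mA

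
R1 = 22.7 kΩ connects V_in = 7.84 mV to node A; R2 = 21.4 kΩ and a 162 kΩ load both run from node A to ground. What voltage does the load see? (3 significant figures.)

V_out ≈ 3.56 mV

First combine the lower leg with the load: R2 ‖ R_L = 18.90 kΩ.
Now apply the divider: V_out = 7.84 × 0.4544 = 3.562 mV.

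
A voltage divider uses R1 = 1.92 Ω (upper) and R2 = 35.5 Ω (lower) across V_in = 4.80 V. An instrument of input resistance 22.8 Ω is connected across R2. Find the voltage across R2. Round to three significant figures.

R2 ‖ R_L = (35.5 × 22.8)/(35.5 + 22.8) = 13.88 Ω.
Voltage divider with the loaded lower leg: V_out = 4.80 × 13.88/(1.92 + 13.88) = 4.80 × 0.8785 = 4.217 V.

V_out ≈ 4.22 V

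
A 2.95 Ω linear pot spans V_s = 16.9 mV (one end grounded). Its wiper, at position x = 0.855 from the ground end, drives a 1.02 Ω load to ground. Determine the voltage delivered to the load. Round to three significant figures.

Split the track: R_lower = x·R_p = 2.522 Ω, R_upper = (1−x)·R_p = 0.4278 Ω.
R_L loads the lower segment: effective lower R = 0.7263 Ω.
Loaded-divider output: V_out = 16.9 × 0.6293 = 10.64 mV.

V_out ≈ 10.6 mV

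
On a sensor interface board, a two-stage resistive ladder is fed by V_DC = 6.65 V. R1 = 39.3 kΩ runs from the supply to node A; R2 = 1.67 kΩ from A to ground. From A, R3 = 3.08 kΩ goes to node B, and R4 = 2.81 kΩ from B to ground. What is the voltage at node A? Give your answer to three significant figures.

Looking into the second stage from A: R3 + R4 = 5.890 kΩ appears in parallel with R2.
Effective lower resistance at A: R2 ‖ 5.890 = 1.301 kΩ.
V_A = 6.65 × 1.301/(39.3 + 1.301) = 0.2131 V.

V_A ≈ 0.213 V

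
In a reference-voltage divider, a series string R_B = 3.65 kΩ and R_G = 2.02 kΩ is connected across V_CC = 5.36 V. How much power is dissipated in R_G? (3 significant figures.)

ΣR = 5.670 kΩ → I = 5.36/5.670 = 0.9453 mA.
V(R_G) = I·R = 1.910 V; P = V·I = 1.910 × 0.9453 = 1.805 mW.

P ≈ 1.81 mW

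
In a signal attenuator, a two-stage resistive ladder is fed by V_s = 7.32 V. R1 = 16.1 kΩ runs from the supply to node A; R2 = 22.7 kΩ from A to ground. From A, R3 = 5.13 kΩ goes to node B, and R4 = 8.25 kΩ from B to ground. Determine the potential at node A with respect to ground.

V_A ≈ 2.51 V

Node A sees R2 in parallel with the series input of stage 2, R3 + R4 = 13.38 kΩ.
R2 ‖ (R3+R4) = 8.418 kΩ.
V_A = 7.32 × 8.418/(16.1 + 8.418) = 2.513 V.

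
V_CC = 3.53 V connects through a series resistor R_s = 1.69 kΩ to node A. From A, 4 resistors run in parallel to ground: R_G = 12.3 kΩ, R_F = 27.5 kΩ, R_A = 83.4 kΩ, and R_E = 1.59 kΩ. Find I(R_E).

I ≈ 0.973 mA

Combine the parallel branches: R_p = (1/12.3 + 1/27.5 + 1/83.4 + 1/1.59)⁻¹ = 1.318 kΩ.
V_A by voltage divider: V_A = 3.53 × 1.318/(1.69 + 1.318) = 1.547 V.
Branch current I = V_A/R_E = 1.547/1.59 = 0.9729 mA.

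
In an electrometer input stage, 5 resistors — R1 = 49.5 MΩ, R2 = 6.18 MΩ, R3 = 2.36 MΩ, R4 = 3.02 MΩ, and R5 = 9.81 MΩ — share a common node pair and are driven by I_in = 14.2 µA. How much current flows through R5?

I ≈ 1.39 µA

ΣG = 1/49.5 + 1/6.18 + 1/2.36 + 1/3.02 + 1/9.81 = 1.039.
By the current-divider rule, I = I_in · G_k/ΣG = 14.2 × 0.09813 = 1.393 µA.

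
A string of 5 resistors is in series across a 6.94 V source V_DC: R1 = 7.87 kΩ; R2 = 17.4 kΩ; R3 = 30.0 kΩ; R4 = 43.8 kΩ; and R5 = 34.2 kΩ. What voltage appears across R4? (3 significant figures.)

V ≈ 2.28 V

Total series resistance ΣR = 7.87 + 17.4 + 30.0 + 43.8 + 34.2 = 133.3 kΩ.
V = V_DC · R/ΣR = 6.94 × 0.3287 = 2.281 V.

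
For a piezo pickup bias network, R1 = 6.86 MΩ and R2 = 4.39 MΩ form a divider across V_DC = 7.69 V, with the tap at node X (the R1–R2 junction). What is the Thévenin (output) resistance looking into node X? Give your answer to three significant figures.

R_th ≈ 2.68 MΩ

Zeroing V_DC shorts the top of R1 to ground, so R_th = R1 ‖ R2 = 2.677 MΩ.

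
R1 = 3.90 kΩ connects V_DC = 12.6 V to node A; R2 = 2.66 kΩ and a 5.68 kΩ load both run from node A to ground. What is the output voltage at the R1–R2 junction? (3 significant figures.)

R2 ‖ R_L = (2.66 × 5.68)/(2.66 + 5.68) = 1.812 kΩ.
Voltage divider with the loaded lower leg: V_out = 12.6 × 1.812/(3.90 + 1.812) = 12.6 × 0.3172 = 3.996 V.

V_out ≈ 4.00 V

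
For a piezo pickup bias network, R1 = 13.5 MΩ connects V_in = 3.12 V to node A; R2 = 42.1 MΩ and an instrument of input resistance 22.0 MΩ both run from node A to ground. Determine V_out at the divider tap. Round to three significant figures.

V_out ≈ 1.61 V

The load sits in parallel with R2, giving an effective lower resistance R2' = R2·R_L/(R2+R_L) = 14.45 MΩ.
Now apply the divider: V_out = 3.12 × 0.5170 = 1.613 V.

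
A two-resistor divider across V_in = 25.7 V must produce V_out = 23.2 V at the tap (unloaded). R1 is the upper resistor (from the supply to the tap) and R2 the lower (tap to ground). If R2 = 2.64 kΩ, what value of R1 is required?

Required fraction k = V_out/V_in = 0.9027.
So R1 = R2 · (V_in/V_out − 1) = 2.64 × (25.7/23.2 − 1) = 2.64 × 0.1078 = 0.2845 kΩ.

R1 ≈ 0.284 kΩ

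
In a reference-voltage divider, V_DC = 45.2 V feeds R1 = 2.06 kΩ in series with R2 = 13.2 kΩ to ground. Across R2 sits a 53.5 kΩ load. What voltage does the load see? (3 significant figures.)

The load sits in parallel with R2, giving an effective lower resistance R2' = R2·R_L/(R2+R_L) = 10.59 kΩ.
Now apply the divider: V_out = 45.2 × 0.8371 = 37.84 V.

V_out ≈ 37.8 V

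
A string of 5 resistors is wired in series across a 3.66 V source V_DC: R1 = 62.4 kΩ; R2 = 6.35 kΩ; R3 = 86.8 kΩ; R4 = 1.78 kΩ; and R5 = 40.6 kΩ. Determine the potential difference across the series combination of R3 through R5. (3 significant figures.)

Total series resistance ΣR = 62.4 + 6.35 + 86.8 + 1.78 + 40.6 = 197.9 kΩ.
R_{R3..R5} = 86.8 + 1.78 + 40.6 = 129.2 kΩ.
Voltage divider: V = V_DC · (129.2 / 197.9) = 3.66 × 0.6527 = 2.389 V.

V ≈ 2.39 V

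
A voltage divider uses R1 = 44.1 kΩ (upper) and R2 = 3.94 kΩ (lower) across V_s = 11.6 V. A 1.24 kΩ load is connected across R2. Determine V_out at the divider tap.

R2 ‖ R_L = (3.94 × 1.24)/(3.94 + 1.24) = 0.9432 kΩ.
Then V_out = V_s · R2'/(R1 + R2') = 11.6 × 0.9432/45.04 = 0.2429 V.
(Unloaded it would be 0.951 V; the load pulls it down.)

V_out ≈ 0.243 V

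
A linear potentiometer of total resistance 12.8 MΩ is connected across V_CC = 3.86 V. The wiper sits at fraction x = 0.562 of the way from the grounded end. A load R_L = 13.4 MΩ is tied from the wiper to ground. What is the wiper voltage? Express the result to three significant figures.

V_out ≈ 1.76 V

The pot divides into 5.606 MΩ above the wiper and 7.194 MΩ below.
Lower segment in parallel with the load: 7.194 ‖ 13.4 = 4.681 MΩ.
V_out = 3.86 × 4.681/(5.606 + 4.681) = 1.756 V.
(Unloaded: V_out = x·V_CC = 2.17 V.)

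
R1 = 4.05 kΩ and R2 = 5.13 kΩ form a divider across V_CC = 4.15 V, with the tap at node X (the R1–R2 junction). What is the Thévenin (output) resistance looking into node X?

With V_CC suppressed (replaced by a short), R_th = R1 ‖ R2 = (4.050 × 5.13)/(4.050 + 5.13) = 2.263 kΩ.

R_th ≈ 2.26 kΩ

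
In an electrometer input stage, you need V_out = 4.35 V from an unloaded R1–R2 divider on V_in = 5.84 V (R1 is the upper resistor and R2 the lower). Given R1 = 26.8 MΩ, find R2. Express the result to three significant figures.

V_out/V_in = R2/(R1+R2) = 0.7449.
Rearranging, R2 = R1·k/(1−k) = 26.8 × 2.919 = 78.24 MΩ.

R2 ≈ 78.2 MΩ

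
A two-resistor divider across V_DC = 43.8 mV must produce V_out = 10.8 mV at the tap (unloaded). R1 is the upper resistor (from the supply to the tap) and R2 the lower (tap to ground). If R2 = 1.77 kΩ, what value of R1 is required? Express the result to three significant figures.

Required fraction k = V_out/V_DC = 0.2466.
R1 = R2·(1/k − 1) = 1.77 × 3.056 = 5.408 kΩ.

R1 ≈ 5.41 kΩ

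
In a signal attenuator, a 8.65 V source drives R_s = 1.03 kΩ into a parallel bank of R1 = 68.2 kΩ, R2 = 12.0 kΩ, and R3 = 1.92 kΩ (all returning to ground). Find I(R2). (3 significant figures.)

I ≈ 0.440 mA

Parallel bank: R_p = 1/(1/68.2 + 1/12.0 + 1/1.92) = 1.616 kΩ.
Node voltage V_A = V_CC · R_p/(R_s + R_p) = 8.65 × 0.6107 = 5.283 V.
I(R2) = V_A / R2 = 5.283/12.0 = 0.4402 mA.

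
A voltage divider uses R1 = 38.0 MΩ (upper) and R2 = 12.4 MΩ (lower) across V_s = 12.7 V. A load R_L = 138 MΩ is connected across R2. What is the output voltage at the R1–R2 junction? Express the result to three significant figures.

V_out ≈ 2.93 V

First combine the lower leg with the load: R2 ‖ R_L = 11.38 MΩ.
Then V_out = V_s · R2'/(R1 + R2') = 12.7 × 11.38/49.38 = 2.926 V.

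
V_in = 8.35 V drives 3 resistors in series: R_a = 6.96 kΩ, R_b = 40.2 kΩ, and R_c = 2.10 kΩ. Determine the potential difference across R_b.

Total series resistance ΣR = 6.96 + 40.2 + 2.10 = 49.26 kΩ.
Voltage divider: V = V_in · (40.20 / 49.26) = 8.35 × 0.8161 = 6.814 V.

V ≈ 6.81 V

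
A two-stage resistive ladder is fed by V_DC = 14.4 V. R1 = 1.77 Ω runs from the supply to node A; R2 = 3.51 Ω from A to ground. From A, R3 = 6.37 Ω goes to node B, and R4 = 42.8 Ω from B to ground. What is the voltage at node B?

Node A sees R2 in parallel with the series input of stage 2, R3 + R4 = 49.17 Ω.
R2 ‖ (R3+R4) = 3.276 Ω.
First divider: V_A = V_DC · 3.276/(1.77 + 3.276) = 9.349 V.
Then the unloaded second divider: V_B = V_A × R4/(R3+R4) = 9.349 × 0.8704 = 8.138 V.

V_B ≈ 8.14 V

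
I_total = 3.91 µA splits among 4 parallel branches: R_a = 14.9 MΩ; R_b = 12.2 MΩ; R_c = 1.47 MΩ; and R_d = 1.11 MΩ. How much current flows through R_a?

I ≈ 0.152 µA

Conductances: ΣG = 1/14.9 + 1/12.2 + 1/1.47 + 1/1.11 = 1.730 (1/MΩ).
By the current-divider rule, I = I_total · G_k/ΣG = 3.91 × 0.03879 = 0.1517 µA.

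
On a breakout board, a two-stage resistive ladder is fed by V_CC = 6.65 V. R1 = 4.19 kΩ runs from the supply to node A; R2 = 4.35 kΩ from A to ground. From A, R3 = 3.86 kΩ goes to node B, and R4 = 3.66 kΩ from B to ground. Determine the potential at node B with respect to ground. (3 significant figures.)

The second stage (R3 + R4 = 7.520 kΩ) loads node A in parallel with R2.
Effective lower resistance at A: R2 ‖ 7.520 = 2.756 kΩ.
So V_A = 6.65 × 0.3968 = 2.638 V.
V_B = V_A × 0.4867 = 1.284 V.

V_B ≈ 1.28 V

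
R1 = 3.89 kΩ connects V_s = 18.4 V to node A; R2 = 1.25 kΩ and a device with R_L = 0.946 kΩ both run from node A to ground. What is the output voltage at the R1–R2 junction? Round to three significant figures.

First combine the lower leg with the load: R2 ‖ R_L = 0.5385 kΩ.
Now apply the divider: V_out = 18.4 × 0.1216 = 2.237 V.

V_out ≈ 2.24 V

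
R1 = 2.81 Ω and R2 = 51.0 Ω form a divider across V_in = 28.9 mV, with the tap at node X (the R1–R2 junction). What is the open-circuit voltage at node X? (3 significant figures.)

V_th is the unloaded tap voltage: V_in · R2/(R1+R2) = 28.9 × 0.9478 = 27.39 mV.

V_th ≈ 27.4 mV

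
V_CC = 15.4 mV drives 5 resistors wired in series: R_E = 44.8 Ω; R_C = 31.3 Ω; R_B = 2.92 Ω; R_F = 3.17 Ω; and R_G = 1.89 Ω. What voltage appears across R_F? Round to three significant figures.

V ≈ 0.581 mV

ΣR = 44.8 + 31.3 + 2.92 + 3.17 + 1.89 = 84.08 Ω.
Voltage divider: V = V_CC · (3.170 / 84.08) = 15.4 × 0.03770 = 0.5806 mV.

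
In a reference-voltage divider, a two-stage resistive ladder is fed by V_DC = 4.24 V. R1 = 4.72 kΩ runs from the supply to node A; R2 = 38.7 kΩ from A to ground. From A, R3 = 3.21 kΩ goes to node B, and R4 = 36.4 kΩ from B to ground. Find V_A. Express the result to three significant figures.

V_A ≈ 3.42 V

Looking into the second stage from A: R3 + R4 = 39.61 kΩ appears in parallel with R2.
Effective lower resistance at A: R2 ‖ 39.61 = 19.57 kΩ.
First divider: V_A = V_DC · 19.57/(4.72 + 19.57) = 3.416 V.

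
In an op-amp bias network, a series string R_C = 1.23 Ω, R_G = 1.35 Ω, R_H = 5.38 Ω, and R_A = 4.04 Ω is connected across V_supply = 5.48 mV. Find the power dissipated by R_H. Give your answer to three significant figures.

ΣR = 12.00 Ω → I = 5.48/12.00 = 0.4567 mA.
P = I²R = 0.2085 × 5.38 = 1.122 µW.

P ≈ 1.12 µW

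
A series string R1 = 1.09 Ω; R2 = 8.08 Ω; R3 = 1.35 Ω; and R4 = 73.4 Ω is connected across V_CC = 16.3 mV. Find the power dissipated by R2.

Series current I = V_CC/ΣR = 16.3/83.92 = 0.1942 mA.
P = I²R = 0.03773 × 8.08 = 0.3048 µW.

P ≈ 0.305 µW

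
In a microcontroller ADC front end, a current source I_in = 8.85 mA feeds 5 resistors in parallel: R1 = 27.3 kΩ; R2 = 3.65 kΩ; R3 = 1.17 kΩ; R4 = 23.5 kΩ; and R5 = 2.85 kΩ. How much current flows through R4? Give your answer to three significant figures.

I ≈ 0.242 mA

Total conductance ΣG = 1/27.3 + 1/3.65 + 1/1.17 + 1/23.5 + 1/2.85 = 1.559 (units of 1/kΩ).
R4 takes the fraction G_k/ΣG = 0.04255/1.559 = 0.02730, so I = 8.85 × 0.02730 = 0.2416 mA.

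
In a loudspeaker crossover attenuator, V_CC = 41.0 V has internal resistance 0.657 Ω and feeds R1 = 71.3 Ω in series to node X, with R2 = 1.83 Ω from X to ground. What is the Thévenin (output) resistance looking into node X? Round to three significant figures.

R1' = 0.657 + 71.3 = 71.96 Ω (source resistance + R1).
Zeroing V_CC shorts the top of R1' to ground, so R_th = R1' ‖ R2 = 1.785 Ω.

R_th ≈ 1.78 Ω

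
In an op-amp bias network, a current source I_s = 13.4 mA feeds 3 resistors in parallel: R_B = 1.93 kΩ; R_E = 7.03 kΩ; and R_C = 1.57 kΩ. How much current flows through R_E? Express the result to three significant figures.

I ≈ 1.47 mA

Conductances: ΣG = 1/1.93 + 1/7.03 + 1/1.57 = 1.297 (1/kΩ).
Current divider: I(R_E) = I_s · G_k/ΣG = 13.4 × (0.1422/1.297) = 13.4 × 0.1096 = 1.469 mA.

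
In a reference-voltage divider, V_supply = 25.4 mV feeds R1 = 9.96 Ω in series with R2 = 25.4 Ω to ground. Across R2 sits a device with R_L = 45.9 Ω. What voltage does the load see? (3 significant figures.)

First combine the lower leg with the load: R2 ‖ R_L = 16.35 Ω.
Then V_out = V_supply · R2'/(R1 + R2') = 25.4 × 16.35/26.31 = 15.79 mV.

V_out ≈ 15.8 mV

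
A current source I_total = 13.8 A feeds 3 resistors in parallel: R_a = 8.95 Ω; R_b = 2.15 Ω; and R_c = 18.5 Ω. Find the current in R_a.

Conductances: ΣG = 1/8.95 + 1/2.15 + 1/18.5 = 0.6309 (1/Ω).
R_a takes the fraction G_k/ΣG = 0.1117/0.6309 = 0.1771, so I = 13.8 × 0.1771 = 2.444 A.

I ≈ 2.44 A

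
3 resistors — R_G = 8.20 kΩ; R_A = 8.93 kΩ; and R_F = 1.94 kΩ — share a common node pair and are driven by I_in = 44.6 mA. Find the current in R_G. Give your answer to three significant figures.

I ≈ 7.26 mA

ΣG = 1/8.20 + 1/8.93 + 1/1.94 = 0.7494.
By the current-divider rule, I = I_in · G_k/ΣG = 44.6 × 0.1627 = 7.258 mA.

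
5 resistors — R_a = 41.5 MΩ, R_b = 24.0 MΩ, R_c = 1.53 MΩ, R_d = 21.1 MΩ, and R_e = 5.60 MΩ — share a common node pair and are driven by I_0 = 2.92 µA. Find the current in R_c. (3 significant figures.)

I ≈ 2.02 µA

Total conductance ΣG = 1/41.5 + 1/24.0 + 1/1.53 + 1/21.1 + 1/5.60 = 0.9453 (units of 1/MΩ).
Current divider: I(R_c) = I_0 · G_k/ΣG = 2.92 × (0.6536/0.9453) = 2.92 × 0.6914 = 2.019 µA.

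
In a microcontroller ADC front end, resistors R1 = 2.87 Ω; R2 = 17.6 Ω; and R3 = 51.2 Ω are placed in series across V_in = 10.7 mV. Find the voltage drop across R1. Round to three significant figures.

ΣR = 2.87 + 17.6 + 51.2 = 71.67 Ω.
By the voltage-divider rule, V = 10.7 × 2.870/71.67 = 0.4285 mV.

V ≈ 0.428 mV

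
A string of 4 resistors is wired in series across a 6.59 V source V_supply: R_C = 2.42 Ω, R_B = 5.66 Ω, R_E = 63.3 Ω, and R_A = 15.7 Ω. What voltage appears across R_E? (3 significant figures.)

V ≈ 4.79 V

Total series resistance ΣR = 2.42 + 5.66 + 63.3 + 15.7 = 87.08 Ω.
Voltage divider: V = V_supply · (63.30 / 87.08) = 6.59 × 0.7269 = 4.790 V.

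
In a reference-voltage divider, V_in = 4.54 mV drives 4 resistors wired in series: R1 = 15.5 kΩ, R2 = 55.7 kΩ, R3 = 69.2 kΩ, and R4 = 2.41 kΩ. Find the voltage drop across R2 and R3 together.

Total series resistance ΣR = 15.5 + 55.7 + 69.2 + 2.41 = 142.8 kΩ.
R_{R2..R3} = 55.7 + 69.2 = 124.9 kΩ.
Voltage divider: V = V_in · (124.9 / 142.8) = 4.54 × 0.8746 = 3.971 mV.

V ≈ 3.97 mV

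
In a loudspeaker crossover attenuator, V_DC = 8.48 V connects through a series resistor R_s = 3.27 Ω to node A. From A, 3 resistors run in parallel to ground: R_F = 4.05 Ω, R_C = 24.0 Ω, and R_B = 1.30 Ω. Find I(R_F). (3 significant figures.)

Combine the parallel branches: R_p = (1/4.05 + 1/24.0 + 1/1.30)⁻¹ = 0.9453 Ω.
V_A = 8.48 × 0.9453/4.215 = 1.902 V.
Branch current I = V_A/R_F = 1.902/4.05 = 0.4696 A.
(Equivalently: I_total = 2.012 A, then current-divider fraction G_k/ΣG = 0.2334.)

I ≈ 0.470 A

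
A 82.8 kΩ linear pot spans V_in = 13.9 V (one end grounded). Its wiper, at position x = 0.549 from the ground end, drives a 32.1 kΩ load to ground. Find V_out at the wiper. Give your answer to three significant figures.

The pot divides into 37.34 kΩ above the wiper and 45.46 kΩ below.
(x·R_p) ‖ R_L = 18.81 kΩ.
Then V_out = V_in · 18.81/(37.34 + 18.81) = 4.657 V.

V_out ≈ 4.66 V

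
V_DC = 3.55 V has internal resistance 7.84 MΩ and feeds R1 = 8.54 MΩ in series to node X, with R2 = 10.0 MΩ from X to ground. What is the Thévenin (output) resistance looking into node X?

R1' = 7.84 + 8.54 = 16.38 MΩ (source resistance + R1).
With V_DC suppressed (replaced by a short), R_th = R1' ‖ R2 = (16.38 × 10.0)/(16.38 + 10.0) = 6.209 MΩ.

R_th ≈ 6.21 MΩ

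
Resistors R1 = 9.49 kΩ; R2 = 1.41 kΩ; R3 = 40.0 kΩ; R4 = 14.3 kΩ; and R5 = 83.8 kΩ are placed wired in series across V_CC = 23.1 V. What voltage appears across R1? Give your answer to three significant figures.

Total series resistance ΣR = 9.49 + 1.41 + 40.0 + 14.3 + 83.8 = 149.0 kΩ.
By the voltage-divider rule, V = 23.1 × 9.490/149.0 = 1.471 V.

V ≈ 1.47 V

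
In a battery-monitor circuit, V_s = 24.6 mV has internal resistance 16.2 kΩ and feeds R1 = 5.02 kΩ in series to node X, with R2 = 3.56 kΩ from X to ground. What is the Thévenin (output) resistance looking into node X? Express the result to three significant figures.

R_th ≈ 3.05 kΩ

R1' = 16.2 + 5.02 = 21.22 kΩ (source resistance + R1).
Zeroing V_s shorts the top of R1' to ground, so R_th = R1' ‖ R2 = 3.049 kΩ.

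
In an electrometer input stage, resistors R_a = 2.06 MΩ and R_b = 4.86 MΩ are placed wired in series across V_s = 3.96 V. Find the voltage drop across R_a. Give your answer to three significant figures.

V ≈ 1.18 V

Total series resistance ΣR = 2.06 + 4.86 = 6.920 MΩ.
Voltage divider: V = V_s · (2.060 / 6.920) = 3.96 × 0.2977 = 1.179 V.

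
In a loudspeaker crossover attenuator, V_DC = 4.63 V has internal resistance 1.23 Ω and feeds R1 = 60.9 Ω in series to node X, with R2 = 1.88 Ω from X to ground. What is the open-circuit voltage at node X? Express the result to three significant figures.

V_th ≈ 0.136 V

R1' = 1.23 + 60.9 = 62.13 Ω (source resistance + R1).
With X open, the divider is unloaded: V_th = 4.63 × 1.88/64.01 = 0.1360 V.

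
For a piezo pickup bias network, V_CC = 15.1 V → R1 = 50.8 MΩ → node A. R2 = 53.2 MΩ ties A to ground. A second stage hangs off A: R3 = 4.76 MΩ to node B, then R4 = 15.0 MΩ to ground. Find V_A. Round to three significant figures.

V_A ≈ 3.34 V

Node A sees R2 in parallel with the series input of stage 2, R3 + R4 = 19.76 MΩ.
R2 ‖ (R3+R4) = 14.41 MΩ.
So V_A = 15.1 × 0.2210 = 3.336 V.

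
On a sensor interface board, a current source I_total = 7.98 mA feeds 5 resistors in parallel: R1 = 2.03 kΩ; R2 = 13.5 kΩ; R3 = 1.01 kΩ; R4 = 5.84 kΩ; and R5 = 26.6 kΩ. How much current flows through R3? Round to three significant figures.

Total conductance ΣG = 1/2.03 + 1/13.5 + 1/1.01 + 1/5.84 + 1/26.6 = 1.766 (units of 1/kΩ).
Current divider: I(R3) = I_total · G_k/ΣG = 7.98 × (0.9901/1.766) = 7.98 × 0.5608 = 4.475 mA.

I ≈ 4.47 mA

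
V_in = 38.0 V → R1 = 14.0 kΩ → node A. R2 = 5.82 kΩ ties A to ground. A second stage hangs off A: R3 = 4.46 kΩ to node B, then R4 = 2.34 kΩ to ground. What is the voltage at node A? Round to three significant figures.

Node A sees R2 in parallel with the series input of stage 2, R3 + R4 = 6.800 kΩ.
Effective lower resistance at A: R2 ‖ 6.800 = 3.136 kΩ.
V_A = 38.0 × 3.136/(14.0 + 3.136) = 6.954 V.

V_A ≈ 6.95 V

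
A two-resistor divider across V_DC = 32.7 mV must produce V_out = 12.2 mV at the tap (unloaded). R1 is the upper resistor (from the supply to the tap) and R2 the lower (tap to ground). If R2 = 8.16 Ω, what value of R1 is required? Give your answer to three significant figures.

Required fraction k = V_out/V_DC = 0.3731.
So R1 = R2 · (V_DC/V_out − 1) = 8.16 × (32.7/12.2 − 1) = 8.16 × 1.680 = 13.71 Ω.

R1 ≈ 13.7 Ω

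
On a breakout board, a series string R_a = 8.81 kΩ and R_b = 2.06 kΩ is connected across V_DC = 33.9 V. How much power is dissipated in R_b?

ΣR = 10.87 kΩ → I = 33.9/10.87 = 3.119 mA.
V(R_b) = I·R = 6.424 V; P = V·I = 6.424 × 3.119 = 20.04 mW.

P ≈ 20.0 mW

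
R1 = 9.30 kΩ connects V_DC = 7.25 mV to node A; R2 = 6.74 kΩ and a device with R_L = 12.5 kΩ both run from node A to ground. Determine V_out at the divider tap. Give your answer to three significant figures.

V_out ≈ 2.32 mV

First combine the lower leg with the load: R2 ‖ R_L = 4.379 kΩ.
Now apply the divider: V_out = 7.25 × 0.3201 = 2.321 mV.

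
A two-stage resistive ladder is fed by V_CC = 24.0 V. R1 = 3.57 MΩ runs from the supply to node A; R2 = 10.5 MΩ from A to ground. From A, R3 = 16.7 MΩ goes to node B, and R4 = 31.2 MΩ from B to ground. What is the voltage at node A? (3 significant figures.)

Looking into the second stage from A: R3 + R4 = 47.90 MΩ appears in parallel with R2.
R2 ‖ (R3+R4) = 8.612 MΩ.
So V_A = 24.0 × 0.7069 = 16.97 V.

V_A ≈ 17.0 V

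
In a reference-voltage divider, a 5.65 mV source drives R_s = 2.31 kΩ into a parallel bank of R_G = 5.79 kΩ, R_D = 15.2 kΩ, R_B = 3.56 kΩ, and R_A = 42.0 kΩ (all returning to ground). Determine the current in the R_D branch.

I ≈ 0.165 µA

Equivalent of the parallel group: R_p = 1.841 kΩ.
Node voltage V_A = V_s · R_p/(R_s + R_p) = 5.65 × 0.4435 = 2.506 mV.
Branch current I = V_A/R_D = 2.506/15.2 = 0.1649 µA.
(Equivalently: I_total = 1.361 µA, then current-divider fraction G_k/ΣG = 0.1211.)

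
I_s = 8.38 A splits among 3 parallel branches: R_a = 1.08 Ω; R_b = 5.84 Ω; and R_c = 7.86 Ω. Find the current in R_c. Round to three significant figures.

ΣG = 1/1.08 + 1/5.84 + 1/7.86 = 1.224.
Current divider: I(R_c) = I_s · G_k/ΣG = 8.38 × (0.1272/1.224) = 8.38 × 0.1039 = 0.8708 A.

I ≈ 0.871 A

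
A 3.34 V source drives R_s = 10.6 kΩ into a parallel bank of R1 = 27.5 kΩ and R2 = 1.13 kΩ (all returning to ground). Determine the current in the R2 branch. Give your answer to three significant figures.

I ≈ 0.275 mA

Parallel bank: R_p = 1/(1/27.5 + 1/1.13) = 1.085 kΩ.
Node voltage V_A = V_s · R_p/(R_s + R_p) = 3.34 × 0.09289 = 0.3102 V.
Branch current I = V_A/R2 = 0.3102/1.13 = 0.2745 mA.
(Check via current divider: I_total = 0.2858 mA; share G_k/ΣG = 0.9605 → same result.)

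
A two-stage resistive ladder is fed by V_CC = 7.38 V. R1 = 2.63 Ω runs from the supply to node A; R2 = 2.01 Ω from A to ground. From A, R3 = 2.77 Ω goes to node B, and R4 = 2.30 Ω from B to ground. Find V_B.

V_B ≈ 1.18 V

Node A sees R2 in parallel with the series input of stage 2, R3 + R4 = 5.070 Ω.
Effective lower resistance at A: R2 ‖ 5.070 = 1.439 Ω.
V_A = 7.38 × 1.439/(2.63 + 1.439) = 2.610 V.
Then the unloaded second divider: V_B = V_A × R4/(R3+R4) = 2.610 × 0.4536 = 1.184 V.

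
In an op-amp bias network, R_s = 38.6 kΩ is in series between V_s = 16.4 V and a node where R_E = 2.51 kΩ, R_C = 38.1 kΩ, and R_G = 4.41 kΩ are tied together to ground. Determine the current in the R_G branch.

I ≈ 0.142 mA

Equivalent of the parallel group: R_p = 1.535 kΩ.
Node voltage V_A = V_s · R_p/(R_s + R_p) = 16.4 × 0.03825 = 0.6273 V.
Branch current I = V_A/R_G = 0.6273/4.41 = 0.1422 mA.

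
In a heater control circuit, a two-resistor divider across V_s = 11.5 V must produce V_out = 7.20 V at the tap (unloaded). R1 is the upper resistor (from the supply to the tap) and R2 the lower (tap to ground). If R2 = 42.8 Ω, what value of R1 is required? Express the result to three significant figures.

Required fraction k = V_out/V_s = 0.6261.
Rearranging, R1 = R2·(1−k)/k = 42.8 × 0.5972 = 25.56 Ω.

R1 ≈ 25.6 Ω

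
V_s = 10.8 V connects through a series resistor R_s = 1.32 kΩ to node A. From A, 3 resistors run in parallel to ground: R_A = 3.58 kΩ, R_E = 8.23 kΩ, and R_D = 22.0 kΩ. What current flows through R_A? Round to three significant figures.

I ≈ 1.90 mA

Combine the parallel branches: R_p = (1/3.58 + 1/8.23 + 1/22.0)⁻¹ = 2.241 kΩ.
Node voltage V_A = V_s · R_p/(R_s + R_p) = 10.8 × 0.6293 = 6.796 V.
I(R_A) = V_A / R_A = 6.796/3.58 = 1.898 mA.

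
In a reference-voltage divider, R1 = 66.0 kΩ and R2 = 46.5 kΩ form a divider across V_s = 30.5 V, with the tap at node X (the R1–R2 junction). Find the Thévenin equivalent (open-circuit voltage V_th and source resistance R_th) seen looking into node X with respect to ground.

V_th ≈ 12.6 V, R_th ≈ 27.3 kΩ

With X open, the divider is unloaded: V_th = 30.5 × 46.5/112.5 = 12.61 V.
Zeroing V_s shorts the top of R1 to ground, so R_th = R1 ‖ R2 = 27.28 kΩ.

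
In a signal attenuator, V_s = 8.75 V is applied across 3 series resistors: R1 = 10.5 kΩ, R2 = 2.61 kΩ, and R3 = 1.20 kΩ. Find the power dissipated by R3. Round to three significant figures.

The common current is I = 8.75/14.31 = 0.6115 mA.
V(R3) = I·R = 0.7338 V; P = V·I = 0.7338 × 0.6115 = 0.4487 mW.

P ≈ 0.449 mW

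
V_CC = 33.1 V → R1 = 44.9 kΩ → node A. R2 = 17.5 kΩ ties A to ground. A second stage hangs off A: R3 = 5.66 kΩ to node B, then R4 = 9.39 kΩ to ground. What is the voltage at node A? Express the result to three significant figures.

Looking into the second stage from A: R3 + R4 = 15.05 kΩ appears in parallel with R2.
Effective lower resistance at A: R2 ‖ 15.05 = 8.091 kΩ.
V_A = 33.1 × 8.091/(44.9 + 8.091) = 5.054 V.

V_A ≈ 5.05 V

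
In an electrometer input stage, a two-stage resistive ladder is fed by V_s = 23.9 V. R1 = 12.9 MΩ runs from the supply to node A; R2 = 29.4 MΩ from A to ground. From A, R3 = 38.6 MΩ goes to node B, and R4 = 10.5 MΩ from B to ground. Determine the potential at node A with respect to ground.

V_A ≈ 14.0 V

Node A sees R2 in parallel with the series input of stage 2, R3 + R4 = 49.10 MΩ.
Effective lower resistance at A: R2 ‖ 49.10 = 18.39 MΩ.
First divider: V_A = V_s · 18.39/(12.9 + 18.39) = 14.05 V.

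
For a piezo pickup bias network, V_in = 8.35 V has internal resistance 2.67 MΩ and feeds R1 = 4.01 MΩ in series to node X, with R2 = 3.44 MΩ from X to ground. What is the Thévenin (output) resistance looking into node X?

R1' = 2.67 + 4.01 = 6.680 MΩ (source resistance + R1).
Zeroing V_in shorts the top of R1' to ground, so R_th = R1' ‖ R2 = 2.271 MΩ.

R_th ≈ 2.27 MΩ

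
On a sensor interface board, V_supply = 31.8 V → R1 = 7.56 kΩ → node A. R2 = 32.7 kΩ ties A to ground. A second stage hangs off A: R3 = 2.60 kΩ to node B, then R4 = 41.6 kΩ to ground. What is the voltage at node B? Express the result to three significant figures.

The second stage (R3 + R4 = 44.20 kΩ) loads node A in parallel with R2.
Effective lower resistance at A: R2 ‖ 44.20 = 18.80 kΩ.
First divider: V_A = V_supply · 18.80/(7.56 + 18.80) = 22.68 V.
Stage 2 is unloaded, so V_B = V_A · R4/(R3+R4) = 22.68 × 41.6/44.20 = 21.34 V.

V_B ≈ 21.3 V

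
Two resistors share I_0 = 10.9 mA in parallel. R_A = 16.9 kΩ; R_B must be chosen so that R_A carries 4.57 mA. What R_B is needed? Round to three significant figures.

The fraction through R_A equals R_B/(R_A+R_B).
With f = 0.4193, R_B = R_A · f/(1−f) = 16.9 × 0.7220 = 12.20 kΩ.

R_B ≈ 12.2 kΩ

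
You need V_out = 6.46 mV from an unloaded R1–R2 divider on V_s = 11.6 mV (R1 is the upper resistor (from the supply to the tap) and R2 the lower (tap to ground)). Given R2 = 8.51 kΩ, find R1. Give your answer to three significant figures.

R1 ≈ 6.77 kΩ

Required fraction k = V_out/V_s = 0.5569.
R1 = R2·(1/k − 1) = 8.51 × 0.7957 = 6.771 kΩ.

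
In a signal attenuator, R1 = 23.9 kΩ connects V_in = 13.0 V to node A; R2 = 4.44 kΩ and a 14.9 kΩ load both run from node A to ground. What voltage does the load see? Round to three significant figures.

First combine the lower leg with the load: R2 ‖ R_L = 3.421 kΩ.
Then V_out = V_in · R2'/(R1 + R2') = 13.0 × 3.421/27.32 = 1.628 V.

V_out ≈ 1.63 V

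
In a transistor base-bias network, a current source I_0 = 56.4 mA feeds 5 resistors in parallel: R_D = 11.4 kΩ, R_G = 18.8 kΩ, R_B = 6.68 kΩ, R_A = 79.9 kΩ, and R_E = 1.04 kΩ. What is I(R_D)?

Conductances: ΣG = 1/11.4 + 1/18.8 + 1/6.68 + 1/79.9 + 1/1.04 = 1.265 (1/kΩ).
R_D takes the fraction G_k/ΣG = 0.08772/1.265 = 0.06936, so I = 56.4 × 0.06936 = 3.912 mA.

I ≈ 3.91 mA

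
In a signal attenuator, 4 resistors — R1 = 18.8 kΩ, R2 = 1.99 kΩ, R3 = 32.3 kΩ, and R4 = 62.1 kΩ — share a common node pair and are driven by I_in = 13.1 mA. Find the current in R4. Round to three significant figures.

I ≈ 0.350 mA

Total conductance ΣG = 1/18.8 + 1/1.99 + 1/32.3 + 1/62.1 = 0.6028 (units of 1/kΩ).
Current divider: I(R4) = I_in · G_k/ΣG = 13.1 × (0.01610/0.6028) = 13.1 × 0.02672 = 0.3500 mA.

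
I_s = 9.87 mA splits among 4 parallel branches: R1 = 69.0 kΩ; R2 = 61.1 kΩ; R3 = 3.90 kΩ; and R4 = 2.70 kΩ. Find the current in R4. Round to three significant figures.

Total conductance ΣG = 1/69.0 + 1/61.1 + 1/3.90 + 1/2.70 = 0.6576 (units of 1/kΩ).
Current divider: I(R4) = I_s · G_k/ΣG = 9.87 × (0.3704/0.6576) = 9.87 × 0.5632 = 5.559 mA.

I ≈ 5.56 mA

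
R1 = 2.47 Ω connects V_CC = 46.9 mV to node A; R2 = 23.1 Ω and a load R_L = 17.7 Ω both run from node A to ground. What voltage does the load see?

R2 ‖ R_L = (23.1 × 17.7)/(23.1 + 17.7) = 10.02 Ω.
Voltage divider with the loaded lower leg: V_out = 46.9 × 10.02/(2.47 + 10.02) = 46.9 × 0.8023 = 37.63 mV.
(Unloaded it would be 42.4 mV; the load pulls it down.)

V_out ≈ 37.6 mV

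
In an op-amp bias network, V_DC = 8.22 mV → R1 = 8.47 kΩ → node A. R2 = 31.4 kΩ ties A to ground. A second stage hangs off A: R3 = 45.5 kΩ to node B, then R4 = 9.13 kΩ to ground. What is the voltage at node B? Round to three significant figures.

V_B ≈ 0.964 mV

The second stage (R3 + R4 = 54.63 kΩ) loads node A in parallel with R2.
Effective lower resistance at A: R2 ‖ 54.63 = 19.94 kΩ.
So V_A = 8.22 × 0.7019 = 5.769 mV.
Stage 2 is unloaded, so V_B = V_A · R4/(R3+R4) = 5.769 × 9.13/54.63 = 0.9642 mV.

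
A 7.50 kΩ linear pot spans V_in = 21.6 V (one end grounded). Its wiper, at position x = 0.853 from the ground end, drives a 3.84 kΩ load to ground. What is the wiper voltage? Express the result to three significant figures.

V_out ≈ 14.8 V

Split the track: R_lower = x·R_p = 6.397 kΩ, R_upper = (1−x)·R_p = 1.103 kΩ.
Lower segment in parallel with the load: 6.397 ‖ 3.84 = 2.400 kΩ.
Loaded-divider output: V_out = 21.6 × 0.6852 = 14.80 V.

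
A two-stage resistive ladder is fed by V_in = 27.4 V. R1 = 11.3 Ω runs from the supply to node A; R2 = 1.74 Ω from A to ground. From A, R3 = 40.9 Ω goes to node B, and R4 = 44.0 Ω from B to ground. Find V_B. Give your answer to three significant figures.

The second stage (R3 + R4 = 84.90 Ω) loads node A in parallel with R2.
R2 ‖ (R3+R4) = 1.705 Ω.
So V_A = 27.4 × 0.1311 = 3.592 V.
Then the unloaded second divider: V_B = V_A × R4/(R3+R4) = 3.592 × 0.5183 = 1.862 V.

V_B ≈ 1.86 V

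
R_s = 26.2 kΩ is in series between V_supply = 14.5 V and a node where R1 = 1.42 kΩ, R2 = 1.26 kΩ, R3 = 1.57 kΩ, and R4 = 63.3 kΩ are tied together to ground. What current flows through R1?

Parallel bank: R_p = 1/(1/1.42 + 1/1.26 + 1/1.57 + 1/63.3) = 0.4650 kΩ.
V_A by voltage divider: V_A = 14.5 × 0.4650/(26.2 + 0.4650) = 0.2529 V.
I(R1) = V_A / R1 = 0.2529/1.42 = 0.1781 mA.

I ≈ 0.178 mA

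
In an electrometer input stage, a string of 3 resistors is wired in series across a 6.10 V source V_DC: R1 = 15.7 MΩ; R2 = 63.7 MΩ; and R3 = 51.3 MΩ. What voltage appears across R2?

V ≈ 2.97 V

Total series resistance ΣR = 15.7 + 63.7 + 51.3 = 130.7 MΩ.
By the voltage-divider rule, V = 6.10 × 63.70/130.7 = 2.973 V.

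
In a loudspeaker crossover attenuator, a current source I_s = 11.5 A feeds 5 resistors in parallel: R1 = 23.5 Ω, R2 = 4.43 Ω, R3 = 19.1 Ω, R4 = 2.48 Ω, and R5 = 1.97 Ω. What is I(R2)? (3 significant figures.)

I ≈ 2.11 A

Conductances: ΣG = 1/23.5 + 1/4.43 + 1/19.1 + 1/2.48 + 1/1.97 = 1.231 (1/Ω).
R2 takes the fraction G_k/ΣG = 0.2257/1.231 = 0.1833, so I = 11.5 × 0.1833 = 2.108 A.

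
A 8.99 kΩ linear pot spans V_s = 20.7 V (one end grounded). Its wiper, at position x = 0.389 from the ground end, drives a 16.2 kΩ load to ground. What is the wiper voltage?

Split the track: R_lower = x·R_p = 3.497 kΩ, R_upper = (1−x)·R_p = 5.493 kΩ.
(x·R_p) ‖ R_L = 2.876 kΩ.
Then V_out = V_s · 2.876/(5.493 + 2.876) = 7.114 V.

V_out ≈ 7.11 V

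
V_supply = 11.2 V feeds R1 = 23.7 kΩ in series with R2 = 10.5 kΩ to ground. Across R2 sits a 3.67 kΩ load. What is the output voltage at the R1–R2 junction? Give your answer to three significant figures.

V_out ≈ 1.15 V

First combine the lower leg with the load: R2 ‖ R_L = 2.719 kΩ.
Voltage divider with the loaded lower leg: V_out = 11.2 × 2.719/(23.7 + 2.719) = 11.2 × 0.1029 = 1.153 V.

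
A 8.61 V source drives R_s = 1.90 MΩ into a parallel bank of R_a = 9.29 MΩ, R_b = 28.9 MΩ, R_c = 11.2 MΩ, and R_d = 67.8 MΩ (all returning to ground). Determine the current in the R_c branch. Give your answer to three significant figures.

Equivalent of the parallel group: R_p = 4.060 MΩ.
V_A by voltage divider: V_A = 8.61 × 4.060/(1.90 + 4.060) = 5.865 V.
Branch current I = V_A/R_c = 5.865/11.2 = 0.5237 µA.

I ≈ 0.524 µA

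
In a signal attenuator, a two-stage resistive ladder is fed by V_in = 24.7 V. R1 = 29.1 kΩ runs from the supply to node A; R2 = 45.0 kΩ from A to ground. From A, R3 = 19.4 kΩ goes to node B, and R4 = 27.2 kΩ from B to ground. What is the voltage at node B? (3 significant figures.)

The second stage (R3 + R4 = 46.60 kΩ) loads node A in parallel with R2.
R2 ‖ (R3+R4) = 22.89 kΩ.
First divider: V_A = V_in · 22.89/(29.1 + 22.89) = 10.88 V.
V_B = V_A × 0.5837 = 6.348 V.

V_B ≈ 6.35 V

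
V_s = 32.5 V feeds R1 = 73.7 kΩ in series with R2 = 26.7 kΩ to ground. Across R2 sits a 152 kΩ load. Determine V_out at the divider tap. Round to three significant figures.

First combine the lower leg with the load: R2 ‖ R_L = 22.71 kΩ.
Then V_out = V_s · R2'/(R1 + R2') = 32.5 × 22.71/96.41 = 7.656 V.
(Unloaded it would be 8.64 V; the load pulls it down.)

V_out ≈ 7.66 V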